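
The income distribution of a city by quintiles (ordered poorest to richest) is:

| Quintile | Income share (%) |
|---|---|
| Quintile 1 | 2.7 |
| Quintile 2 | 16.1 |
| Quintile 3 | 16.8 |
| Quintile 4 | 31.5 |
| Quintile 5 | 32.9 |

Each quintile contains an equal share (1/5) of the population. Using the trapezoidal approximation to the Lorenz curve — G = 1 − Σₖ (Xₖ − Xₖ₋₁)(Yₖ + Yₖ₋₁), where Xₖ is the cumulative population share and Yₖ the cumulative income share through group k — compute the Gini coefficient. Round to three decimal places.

0.303

Cumulative income shares Yₖ: 0.0270, 0.1880, 0.3560, 0.6710, 1.0000
Σ (Xₖ−Xₖ₋₁)(Yₖ+Yₖ₋₁) = (1/5)(0.0270+0.0000) + (1/5)(0.1880+0.0270) + (1/5)(0.3560+0.1880) + (1/5)(0.6710+0.3560) + (1/5)(1.0000+0.6710)
  = 0.0054 + 0.0430 + 0.1088 + 0.2054 + 0.3342 = 0.6968
G = 1 − 0.6968 = 0.3032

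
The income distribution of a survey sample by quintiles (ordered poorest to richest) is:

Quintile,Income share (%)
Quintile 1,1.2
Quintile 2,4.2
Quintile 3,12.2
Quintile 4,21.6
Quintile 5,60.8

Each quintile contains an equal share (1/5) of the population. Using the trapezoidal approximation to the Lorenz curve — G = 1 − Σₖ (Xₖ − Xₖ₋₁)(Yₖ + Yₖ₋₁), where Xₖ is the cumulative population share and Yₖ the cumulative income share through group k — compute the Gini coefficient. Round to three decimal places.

0.546

Cumulative income shares Yₖ: 0.0120, 0.0540, 0.1760, 0.3920, 1.0000
Σ (Xₖ−Xₖ₋₁)(Yₖ+Yₖ₋₁) = (1/5)(0.0120+0.0000) + (1/5)(0.0540+0.0120) + (1/5)(0.1760+0.0540) + (1/5)(0.3920+0.1760) + (1/5)(1.0000+0.3920)
  = 0.0024 + 0.0132 + 0.0460 + 0.1136 + 0.2784 = 0.4536
G = 1 − 0.4536 = 0.5464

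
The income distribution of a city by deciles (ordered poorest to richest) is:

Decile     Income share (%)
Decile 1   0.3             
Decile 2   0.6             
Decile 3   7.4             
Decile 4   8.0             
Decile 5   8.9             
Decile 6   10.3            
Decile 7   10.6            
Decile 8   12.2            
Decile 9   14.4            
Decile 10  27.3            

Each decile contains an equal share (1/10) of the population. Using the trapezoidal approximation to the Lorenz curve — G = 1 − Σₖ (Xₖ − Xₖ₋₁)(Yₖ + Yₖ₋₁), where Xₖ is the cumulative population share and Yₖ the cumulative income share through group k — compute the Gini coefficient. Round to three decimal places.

0.373

Cumulative income shares Yₖ: 0.0030, 0.0090, 0.0830, 0.1630, 0.2520, 0.3550, 0.4610, 0.5830, 0.7270, 1.0000
Σ (Xₖ−Xₖ₋₁)(Yₖ+Yₖ₋₁) = (1/10)(0.0030+0.0000) + (1/10)(0.0090+0.0030) + (1/10)(0.0830+0.0090) + (1/10)(0.1630+0.0830) + (1/10)(0.2520+0.1630) + (1/10)(0.3550+0.2520) + (1/10)(0.4610+0.3550) + (1/10)(0.5830+0.4610) + (1/10)(0.7270+0.5830) + (1/10)(1.0000+0.7270)
  = 0.0003 + 0.0012 + 0.0092 + 0.0246 + 0.0415 + 0.0607 + 0.0816 + 0.1044 + 0.1310 + 0.1727 = 0.6272
G = 1 − 0.6272 = 0.3728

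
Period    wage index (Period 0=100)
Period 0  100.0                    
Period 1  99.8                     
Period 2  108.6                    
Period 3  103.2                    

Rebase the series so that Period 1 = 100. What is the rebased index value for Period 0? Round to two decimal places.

100.20

Rebased(Period 0) = 100.0 / 99.8 × 100 = 100.2004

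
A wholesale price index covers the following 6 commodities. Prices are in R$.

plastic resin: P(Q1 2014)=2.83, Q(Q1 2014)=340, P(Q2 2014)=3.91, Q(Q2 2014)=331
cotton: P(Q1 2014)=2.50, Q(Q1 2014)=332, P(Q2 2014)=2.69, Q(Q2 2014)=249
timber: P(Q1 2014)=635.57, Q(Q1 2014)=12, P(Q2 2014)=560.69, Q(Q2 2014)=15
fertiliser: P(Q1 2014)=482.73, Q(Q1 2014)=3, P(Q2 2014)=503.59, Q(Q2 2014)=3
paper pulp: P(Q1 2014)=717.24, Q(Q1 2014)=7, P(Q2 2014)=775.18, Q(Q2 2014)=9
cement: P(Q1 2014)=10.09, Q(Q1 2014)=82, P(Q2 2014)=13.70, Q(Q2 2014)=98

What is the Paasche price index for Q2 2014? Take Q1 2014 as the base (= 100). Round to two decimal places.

101.10

Paasche price index uses current-period quantities as weights.
ΣP(Q2 2014)·Q(Q2 2014) = 3.91×331 + 2.69×249 + 560.69×15 + 503.59×3 + 775.18×9 + 13.70×98 = 1294.21 + 669.81 + 8410.35 + 1510.77 + 6976.62 + 1342.6 = 20204.36
ΣP(Q1 2014)·Q(Q2 2014) = 2.83×331 + 2.50×249 + 635.57×15 + 482.73×3 + 717.24×9 + 10.09×98 = 936.73 + 622.5 + 9533.55 + 1448.19 + 6455.16 + 988.82 = 19984.95
Index = 20204.36 / 19984.95 × 100 = 101.0979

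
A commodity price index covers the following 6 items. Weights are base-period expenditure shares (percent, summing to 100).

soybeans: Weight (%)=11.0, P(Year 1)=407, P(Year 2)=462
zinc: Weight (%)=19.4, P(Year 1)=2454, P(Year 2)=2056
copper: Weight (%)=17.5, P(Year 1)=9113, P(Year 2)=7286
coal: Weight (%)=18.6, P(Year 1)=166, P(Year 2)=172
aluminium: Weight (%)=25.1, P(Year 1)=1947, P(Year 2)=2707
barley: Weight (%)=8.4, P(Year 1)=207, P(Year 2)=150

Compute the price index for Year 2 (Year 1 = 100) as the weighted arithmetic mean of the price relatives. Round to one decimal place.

soybeans: 11.0 × (462/407) = 11.0 × 1.135135 = 12.4865
zinc: 19.4 × (2056/2454) = 19.4 × 0.837816 = 16.2536
copper: 17.5 × (7286/9113) = 17.5 × 0.799517 = 13.9916
coal: 18.6 × (172/166) = 18.6 × 1.036145 = 19.2723
aluminium: 25.1 × (2707/1947) = 25.1 × 1.390344 = 34.8976
barley: 8.4 × (150/207) = 8.4 × 0.724638 = 6.0870
Index = Σ wᵢ·(p₁ᵢ/p₀ᵢ) = 12.4865 + 16.2536 + 13.9916 + 19.2723 + 34.8976 + 6.0870 = 102.9885

103.0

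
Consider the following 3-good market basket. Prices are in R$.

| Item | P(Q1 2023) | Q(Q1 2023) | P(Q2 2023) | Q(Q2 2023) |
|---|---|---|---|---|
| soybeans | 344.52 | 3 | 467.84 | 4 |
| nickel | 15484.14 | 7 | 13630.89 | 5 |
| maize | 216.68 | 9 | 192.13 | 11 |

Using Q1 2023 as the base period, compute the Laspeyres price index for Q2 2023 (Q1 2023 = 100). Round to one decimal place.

Laspeyres price index uses base-period quantities as weights.
ΣP(Q2 2023)·Q(Q1 2023) = 467.84×3 + 13630.89×7 + 192.13×9 = 1403.52 + 95416.23 + 1729.17 = 98548.92
ΣP(Q1 2023)·Q(Q1 2023) = 344.52×3 + 15484.14×7 + 216.68×9 = 1033.56 + 108388.98 + 1950.12 = 111372.66
Index = 98548.92 / 111372.66 × 100 = 88.4857

88.5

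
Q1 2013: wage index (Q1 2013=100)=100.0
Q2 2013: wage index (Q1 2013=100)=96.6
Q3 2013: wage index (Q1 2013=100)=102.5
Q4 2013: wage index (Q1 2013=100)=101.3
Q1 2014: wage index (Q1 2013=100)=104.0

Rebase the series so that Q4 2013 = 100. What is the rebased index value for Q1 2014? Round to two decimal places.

Rebased(Q1 2014) = 104.0 / 101.3 × 100 = 102.6654

102.67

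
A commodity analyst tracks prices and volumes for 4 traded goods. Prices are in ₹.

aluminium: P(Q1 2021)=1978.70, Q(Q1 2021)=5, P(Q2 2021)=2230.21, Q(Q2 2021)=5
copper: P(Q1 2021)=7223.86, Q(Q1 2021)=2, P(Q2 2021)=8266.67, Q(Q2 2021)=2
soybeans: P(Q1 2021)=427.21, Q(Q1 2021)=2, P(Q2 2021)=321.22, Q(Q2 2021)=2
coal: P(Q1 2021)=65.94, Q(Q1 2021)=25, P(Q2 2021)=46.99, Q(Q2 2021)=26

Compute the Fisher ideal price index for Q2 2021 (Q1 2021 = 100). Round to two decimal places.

109.85

Laspeyres component (base-period weights):
ΣP(Q2 2021)Q(Q1 2021) = 2230.21×5 + 8266.67×2 + 321.22×2 + 46.99×25 = 11151.05 + 16533.34 + 642.44 + 1174.75 = 29501.58
ΣP(Q1 2021)Q(Q1 2021) = 1978.70×5 + 7223.86×2 + 427.21×2 + 65.94×25 = 9893.5 + 14447.72 + 854.42 + 1648.5 = 26844.14
L = 29501.58 / 26844.14 × 100 = 109.8995
Paasche component (current-period weights):
ΣP(Q2 2021)Q(Q2 2021) = 2230.21×5 + 8266.67×2 + 321.22×2 + 46.99×26 = 11151.05 + 16533.34 + 642.44 + 1221.74 = 29548.57
ΣP(Q1 2021)Q(Q2 2021) = 1978.70×5 + 7223.86×2 + 427.21×2 + 65.94×26 = 9893.5 + 14447.72 + 854.42 + 1714.44 = 26910.08
P = 29548.57 / 26910.08 × 100 = 109.8048
Fisher = √(L × P) = √(109.8995 × 109.8048) = 109.8522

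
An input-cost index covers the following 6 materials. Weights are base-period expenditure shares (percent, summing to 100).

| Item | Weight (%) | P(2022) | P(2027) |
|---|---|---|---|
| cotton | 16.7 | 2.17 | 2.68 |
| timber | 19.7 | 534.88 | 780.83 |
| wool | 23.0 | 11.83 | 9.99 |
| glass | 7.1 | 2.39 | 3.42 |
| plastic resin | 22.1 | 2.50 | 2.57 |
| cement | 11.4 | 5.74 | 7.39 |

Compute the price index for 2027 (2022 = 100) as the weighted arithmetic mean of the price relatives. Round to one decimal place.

116.4

cotton: 16.7 × (2.68/2.17) = 16.7 × 1.235023 = 20.6249
timber: 19.7 × (780.83/534.88) = 19.7 × 1.459823 = 28.7585
wool: 23.0 × (9.99/11.83) = 23.0 × 0.844463 = 19.4227
glass: 7.1 × (3.42/2.39) = 7.1 × 1.430962 = 10.1598
plastic resin: 22.1 × (2.57/2.50) = 22.1 × 1.028000 = 22.7188
cement: 11.4 × (7.39/5.74) = 11.4 × 1.287456 = 14.6770
Index = Σ wᵢ·(p₁ᵢ/p₀ᵢ) = 20.6249 + 28.7585 + 19.4227 + 10.1598 + 22.7188 + 14.6770 = 116.3617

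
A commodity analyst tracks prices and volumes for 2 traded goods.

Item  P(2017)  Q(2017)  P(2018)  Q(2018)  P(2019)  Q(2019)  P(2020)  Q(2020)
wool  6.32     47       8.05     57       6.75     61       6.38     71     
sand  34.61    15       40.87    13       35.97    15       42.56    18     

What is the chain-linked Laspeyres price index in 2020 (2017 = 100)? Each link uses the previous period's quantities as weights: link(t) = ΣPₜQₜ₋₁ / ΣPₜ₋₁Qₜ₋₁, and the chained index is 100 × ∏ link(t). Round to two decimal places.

Link 2017→2018:
ΣP(2018)Q(2017) = 8.05×47 + 40.87×15 = 378.35 + 613.05 = 991.4
ΣP(2017)Q(2017) = 6.32×47 + 34.61×15 = 297.04 + 519.15 = 816.19
link = 991.4/816.19 = 1.214668
Link 2018→2019:
ΣP(2019)Q(2018) = 6.75×57 + 35.97×13 = 384.75 + 467.61 = 852.36
ΣP(2018)Q(2018) = 8.05×57 + 40.87×13 = 458.85 + 531.31 = 990.16
link = 852.36/990.16 = 0.860831
Link 2019→2020:
ΣP(2020)Q(2019) = 6.38×61 + 42.56×15 = 389.18 + 638.4 = 1027.58
ΣP(2019)Q(2019) = 6.75×61 + 35.97×15 = 411.75 + 539.55 = 951.3
link = 1027.58/951.3 = 1.080185
Chained index = 100 × 1.214668 × 0.860831 × 1.080185 = 112.9467

112.95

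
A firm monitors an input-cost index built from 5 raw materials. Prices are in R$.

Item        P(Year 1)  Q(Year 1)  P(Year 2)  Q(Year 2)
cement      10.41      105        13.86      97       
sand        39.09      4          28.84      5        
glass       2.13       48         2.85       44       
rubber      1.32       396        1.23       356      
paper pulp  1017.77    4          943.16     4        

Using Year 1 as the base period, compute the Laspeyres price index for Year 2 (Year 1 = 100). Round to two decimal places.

100.37

Laspeyres price index uses base-period quantities as weights.
ΣP(Year 2)·Q(Year 1) = 13.86×105 + 28.84×4 + 2.85×48 + 1.23×396 + 943.16×4 = 1455.3 + 115.36 + 136.8 + 487.08 + 3772.64 = 5967.18
ΣP(Year 1)·Q(Year 1) = 10.41×105 + 39.09×4 + 2.13×48 + 1.32×396 + 1017.77×4 = 1093.05 + 156.36 + 102.24 + 522.72 + 4071.08 = 5945.45
Index = 5967.18 / 5945.45 × 100 = 100.3655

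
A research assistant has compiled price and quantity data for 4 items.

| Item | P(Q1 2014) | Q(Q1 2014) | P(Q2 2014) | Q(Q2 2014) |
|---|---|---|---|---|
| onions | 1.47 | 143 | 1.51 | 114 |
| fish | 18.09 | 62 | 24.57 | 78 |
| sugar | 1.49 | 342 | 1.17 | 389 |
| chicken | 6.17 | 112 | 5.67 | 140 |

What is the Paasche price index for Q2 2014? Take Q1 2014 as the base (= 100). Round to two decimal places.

110.44

Paasche price index uses current-period quantities as weights.
ΣP(Q2 2014)·Q(Q2 2014) = 1.51×114 + 24.57×78 + 1.17×389 + 5.67×140 = 172.14 + 1916.46 + 455.13 + 793.8 = 3337.53
ΣP(Q1 2014)·Q(Q2 2014) = 1.47×114 + 18.09×78 + 1.49×389 + 6.17×140 = 167.58 + 1411.02 + 579.61 + 863.8 = 3022.01
Index = 3337.53 / 3022.01 × 100 = 110.4407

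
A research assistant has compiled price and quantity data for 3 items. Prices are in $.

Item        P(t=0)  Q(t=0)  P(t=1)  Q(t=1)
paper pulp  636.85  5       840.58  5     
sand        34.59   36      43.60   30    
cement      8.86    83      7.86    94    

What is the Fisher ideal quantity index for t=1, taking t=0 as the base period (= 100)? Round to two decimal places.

Laspeyres component (base-period weights):
ΣP(t=0)Q(t=1) = 636.85×5 + 34.59×30 + 8.86×94 = 3184.25 + 1037.7 + 832.84 = 5054.79
ΣP(t=0)Q(t=0) = 636.85×5 + 34.59×36 + 8.86×83 = 3184.25 + 1245.24 + 735.38 = 5164.87
L = 5054.79 / 5164.87 × 100 = 97.8687
Paasche component (current-period weights):
ΣP(t=1)Q(t=1) = 840.58×5 + 43.60×30 + 7.86×94 = 4202.9 + 1308 + 738.84 = 6249.74
ΣP(t=1)Q(t=0) = 840.58×5 + 43.60×36 + 7.86×83 = 4202.9 + 1569.6 + 652.38 = 6424.88
P = 6249.74 / 6424.88 × 100 = 97.2740
Fisher = √(L × P) = √(97.8687 × 97.2740) = 97.5709

97.57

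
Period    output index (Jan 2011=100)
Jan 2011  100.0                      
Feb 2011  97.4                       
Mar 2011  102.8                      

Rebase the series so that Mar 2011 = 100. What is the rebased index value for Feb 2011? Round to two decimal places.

Rebased(Feb 2011) = 97.4 / 102.8 × 100 = 94.7471

94.75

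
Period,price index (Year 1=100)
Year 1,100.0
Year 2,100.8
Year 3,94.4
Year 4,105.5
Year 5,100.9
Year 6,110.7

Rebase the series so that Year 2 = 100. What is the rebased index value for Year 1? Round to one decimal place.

Rebased(Year 1) = 100.0 / 100.8 × 100 = 99.2063

99.2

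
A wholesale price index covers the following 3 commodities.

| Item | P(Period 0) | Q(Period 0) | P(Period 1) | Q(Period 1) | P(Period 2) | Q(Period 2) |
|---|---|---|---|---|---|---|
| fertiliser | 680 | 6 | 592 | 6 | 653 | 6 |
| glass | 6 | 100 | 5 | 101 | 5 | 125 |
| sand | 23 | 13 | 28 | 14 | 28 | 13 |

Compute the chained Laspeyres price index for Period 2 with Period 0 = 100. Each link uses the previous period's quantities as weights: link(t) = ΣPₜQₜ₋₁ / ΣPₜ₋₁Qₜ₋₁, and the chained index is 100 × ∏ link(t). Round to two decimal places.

Link Period 0→Period 1:
ΣP(Period 1)Q(Period 0) = 592×6 + 5×100 + 28×13 = 3552 + 500 + 364 = 4416
ΣP(Period 0)Q(Period 0) = 680×6 + 6×100 + 23×13 = 4080 + 600 + 299 = 4979
link = 4416/4979 = 0.886925
Link Period 1→Period 2:
ΣP(Period 2)Q(Period 1) = 653×6 + 5×101 + 28×14 = 3918 + 505 + 392 = 4815
ΣP(Period 1)Q(Period 1) = 592×6 + 5×101 + 28×14 = 3552 + 505 + 392 = 4449
link = 4815/4449 = 1.082266
Chained index = 100 × 0.886925 × 1.082266 = 95.9889

95.99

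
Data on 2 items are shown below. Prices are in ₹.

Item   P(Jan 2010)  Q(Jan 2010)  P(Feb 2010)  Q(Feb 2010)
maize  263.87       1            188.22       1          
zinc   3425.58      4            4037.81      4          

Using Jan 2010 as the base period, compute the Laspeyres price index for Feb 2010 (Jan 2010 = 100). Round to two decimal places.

Laspeyres price index uses base-period quantities as weights.
ΣP(Feb 2010)·Q(Jan 2010) = 188.22×1 + 4037.81×4 = 188.22 + 16151.24 = 16339.46
ΣP(Jan 2010)·Q(Jan 2010) = 263.87×1 + 3425.58×4 = 263.87 + 13702.32 = 13966.19
Index = 16339.46 / 13966.19 × 100 = 116.9930

116.99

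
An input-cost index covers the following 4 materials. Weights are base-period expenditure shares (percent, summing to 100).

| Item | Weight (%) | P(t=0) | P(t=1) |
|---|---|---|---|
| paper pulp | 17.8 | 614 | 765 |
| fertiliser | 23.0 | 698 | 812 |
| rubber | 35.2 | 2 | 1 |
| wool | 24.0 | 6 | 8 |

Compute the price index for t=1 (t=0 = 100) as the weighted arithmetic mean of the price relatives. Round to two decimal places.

paper pulp: 17.8 × (765/614) = 17.8 × 1.245928 = 22.1775
fertiliser: 23.0 × (812/698) = 23.0 × 1.163324 = 26.7564
rubber: 35.2 × (1/2) = 35.2 × 0.500000 = 17.6000
wool: 24.0 × (8/6) = 24.0 × 1.333333 = 32.0000
Index = Σ wᵢ·(p₁ᵢ/p₀ᵢ) = 22.1775 + 26.7564 + 17.6000 + 32.0000 = 98.5340

98.53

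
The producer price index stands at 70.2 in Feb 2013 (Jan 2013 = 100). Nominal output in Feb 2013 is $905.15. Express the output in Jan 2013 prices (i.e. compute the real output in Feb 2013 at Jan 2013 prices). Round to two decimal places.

1289.39

Real = Nominal ÷ (Index/100) = 905.15 ÷ (70.2/100)
     = 905.15 ÷ 0.702 = 1289.3875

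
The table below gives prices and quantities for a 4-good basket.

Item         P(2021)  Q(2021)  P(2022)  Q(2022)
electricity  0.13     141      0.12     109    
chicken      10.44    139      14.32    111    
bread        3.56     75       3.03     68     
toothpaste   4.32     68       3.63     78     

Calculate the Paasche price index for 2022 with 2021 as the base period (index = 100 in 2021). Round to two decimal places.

Paasche price index uses current-period quantities as weights.
ΣP(2022)·Q(2022) = 0.12×109 + 14.32×111 + 3.03×68 + 3.63×78 = 13.08 + 1589.52 + 206.04 + 283.14 = 2091.78
ΣP(2021)·Q(2022) = 0.13×109 + 10.44×111 + 3.56×68 + 4.32×78 = 14.17 + 1158.84 + 242.08 + 336.96 = 1752.05
Index = 2091.78 / 1752.05 × 100 = 119.3904

119.39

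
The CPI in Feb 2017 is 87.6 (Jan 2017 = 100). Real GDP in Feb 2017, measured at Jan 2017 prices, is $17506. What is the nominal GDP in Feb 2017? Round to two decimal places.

Nominal = Real × (Index/100) = 17506 × (87.6/100)
        = 17506 × 0.876 = 15335.2560

15335.26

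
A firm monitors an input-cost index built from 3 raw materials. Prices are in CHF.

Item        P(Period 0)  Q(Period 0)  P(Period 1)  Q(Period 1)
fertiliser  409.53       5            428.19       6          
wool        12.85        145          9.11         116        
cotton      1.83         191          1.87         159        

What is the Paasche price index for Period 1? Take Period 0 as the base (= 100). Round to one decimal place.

92.6

Paasche price index uses current-period quantities as weights.
ΣP(Period 1)·Q(Period 1) = 428.19×6 + 9.11×116 + 1.87×159 = 2569.14 + 1056.76 + 297.33 = 3923.23
ΣP(Period 0)·Q(Period 1) = 409.53×6 + 12.85×116 + 1.83×159 = 2457.18 + 1490.6 + 290.97 = 4238.75
Index = 3923.23 / 4238.75 × 100 = 92.5563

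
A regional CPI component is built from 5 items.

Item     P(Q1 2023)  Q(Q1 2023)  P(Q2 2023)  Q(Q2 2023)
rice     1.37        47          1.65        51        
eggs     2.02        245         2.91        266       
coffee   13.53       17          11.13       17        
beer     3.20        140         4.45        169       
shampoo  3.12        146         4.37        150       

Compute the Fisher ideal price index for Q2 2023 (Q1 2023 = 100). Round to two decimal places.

132.68

Laspeyres component (base-period weights):
ΣP(Q2 2023)Q(Q1 2023) = 1.65×47 + 2.91×245 + 11.13×17 + 4.45×140 + 4.37×146 = 77.55 + 712.95 + 189.21 + 623 + 638.02 = 2240.73
ΣP(Q1 2023)Q(Q1 2023) = 1.37×47 + 2.02×245 + 13.53×17 + 3.20×140 + 3.12×146 = 64.39 + 494.9 + 230.01 + 448 + 455.52 = 1692.82
L = 2240.73 / 1692.82 × 100 = 132.3667
Paasche component (current-period weights):
ΣP(Q2 2023)Q(Q2 2023) = 1.65×51 + 2.91×266 + 11.13×17 + 4.45×169 + 4.37×150 = 84.15 + 774.06 + 189.21 + 752.05 + 655.5 = 2454.97
ΣP(Q1 2023)Q(Q2 2023) = 1.37×51 + 2.02×266 + 13.53×17 + 3.20×169 + 3.12×150 = 69.87 + 537.32 + 230.01 + 540.8 + 468 = 1846
P = 2454.97 / 1846 × 100 = 132.9886
Fisher = √(L × P) = √(132.3667 × 132.9886) = 132.6773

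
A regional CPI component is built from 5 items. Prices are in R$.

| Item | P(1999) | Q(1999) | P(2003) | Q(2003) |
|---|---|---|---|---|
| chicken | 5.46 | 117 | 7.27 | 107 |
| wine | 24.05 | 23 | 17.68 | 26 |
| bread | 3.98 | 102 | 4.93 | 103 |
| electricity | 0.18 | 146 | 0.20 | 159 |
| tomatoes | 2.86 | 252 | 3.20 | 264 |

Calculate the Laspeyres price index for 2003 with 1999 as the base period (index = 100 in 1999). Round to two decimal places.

Laspeyres price index uses base-period quantities as weights.
ΣP(2003)·Q(1999) = 7.27×117 + 17.68×23 + 4.93×102 + 0.20×146 + 3.20×252 = 850.59 + 406.64 + 502.86 + 29.2 + 806.4 = 2595.69
ΣP(1999)·Q(1999) = 5.46×117 + 24.05×23 + 3.98×102 + 0.18×146 + 2.86×252 = 638.82 + 553.15 + 405.96 + 26.28 + 720.72 = 2344.93
Index = 2595.69 / 2344.93 × 100 = 110.6937

110.69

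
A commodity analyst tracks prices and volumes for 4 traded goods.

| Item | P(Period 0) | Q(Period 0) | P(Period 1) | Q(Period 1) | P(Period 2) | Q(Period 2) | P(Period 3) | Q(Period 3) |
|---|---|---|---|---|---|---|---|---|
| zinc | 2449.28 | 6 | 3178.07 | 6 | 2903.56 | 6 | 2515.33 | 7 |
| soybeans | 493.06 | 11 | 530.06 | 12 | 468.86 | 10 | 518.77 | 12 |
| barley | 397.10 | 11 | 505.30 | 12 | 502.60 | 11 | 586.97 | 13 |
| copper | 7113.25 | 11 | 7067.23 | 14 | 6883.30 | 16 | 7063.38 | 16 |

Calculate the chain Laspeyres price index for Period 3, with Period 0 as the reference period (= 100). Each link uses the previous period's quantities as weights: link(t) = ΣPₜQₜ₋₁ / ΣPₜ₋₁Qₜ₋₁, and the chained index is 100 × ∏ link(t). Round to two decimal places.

102.75

Link Period 0→Period 1:
ΣP(Period 1)Q(Period 0) = 3178.07×6 + 530.06×11 + 505.30×11 + 7067.23×11 = 19068.42 + 5830.66 + 5558.3 + 77739.53 = 108196.91
ΣP(Period 0)Q(Period 0) = 2449.28×6 + 493.06×11 + 397.10×11 + 7113.25×11 = 14695.68 + 5423.66 + 4368.1 + 78245.75 = 102733.19
link = 108196.91/102733.19 = 1.053184
Link Period 1→Period 2:
ΣP(Period 2)Q(Period 1) = 2903.56×6 + 468.86×12 + 502.60×12 + 6883.30×14 = 17421.36 + 5626.32 + 6031.2 + 96366.2 = 125445.08
ΣP(Period 1)Q(Period 1) = 3178.07×6 + 530.06×12 + 505.30×12 + 7067.23×14 = 19068.42 + 6360.72 + 6063.6 + 98941.22 = 130433.96
link = 125445.08/130433.96 = 0.961752
Link Period 2→Period 3:
ΣP(Period 3)Q(Period 2) = 2515.33×6 + 518.77×10 + 586.97×11 + 7063.38×16 = 15091.98 + 5187.7 + 6456.67 + 113014.08 = 139750.43
ΣP(Period 2)Q(Period 2) = 2903.56×6 + 468.86×10 + 502.60×11 + 6883.30×16 = 17421.36 + 4688.6 + 5528.6 + 110132.8 = 137771.36
link = 139750.43/137771.36 = 1.014365
Chained index = 100 × 1.053184 × 0.961752 × 1.014365 = 102.7451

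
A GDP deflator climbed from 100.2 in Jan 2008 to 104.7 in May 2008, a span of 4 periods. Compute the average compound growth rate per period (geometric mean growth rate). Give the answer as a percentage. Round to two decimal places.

1.10%

Growth factor = (104.7/100.2)^(1/4) = (1.044910)^(1/4) = 1.011043
Growth rate = 1.011043 − 1 = 0.011043 = 1.1043%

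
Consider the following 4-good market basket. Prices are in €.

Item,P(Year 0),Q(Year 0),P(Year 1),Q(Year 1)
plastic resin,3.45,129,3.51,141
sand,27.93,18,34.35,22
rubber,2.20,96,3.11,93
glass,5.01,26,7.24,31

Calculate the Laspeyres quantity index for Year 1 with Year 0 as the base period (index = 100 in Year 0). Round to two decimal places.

Laspeyres quantity index uses base-period prices as weights.
ΣP(Year 0)·Q(Year 1) = 3.45×141 + 27.93×22 + 2.20×93 + 5.01×31 = 486.45 + 614.46 + 204.6 + 155.31 = 1460.82
ΣP(Year 0)·Q(Year 0) = 3.45×129 + 27.93×18 + 2.20×96 + 5.01×26 = 445.05 + 502.74 + 211.2 + 130.26 = 1289.25
Index = 1460.82 / 1289.25 × 100 = 113.3077

113.31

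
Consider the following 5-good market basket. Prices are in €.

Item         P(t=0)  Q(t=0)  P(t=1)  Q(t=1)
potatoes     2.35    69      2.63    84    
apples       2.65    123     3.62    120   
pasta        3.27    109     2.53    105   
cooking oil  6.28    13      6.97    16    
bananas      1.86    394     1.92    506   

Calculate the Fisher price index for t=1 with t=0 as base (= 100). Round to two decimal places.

105.46

Laspeyres component (base-period weights):
ΣP(t=1)Q(t=0) = 2.63×69 + 3.62×123 + 2.53×109 + 6.97×13 + 1.92×394 = 181.47 + 445.26 + 275.77 + 90.61 + 756.48 = 1749.59
ΣP(t=0)Q(t=0) = 2.35×69 + 2.65×123 + 3.27×109 + 6.28×13 + 1.86×394 = 162.15 + 325.95 + 356.43 + 81.64 + 732.84 = 1659.01
L = 1749.59 / 1659.01 × 100 = 105.4599
Paasche component (current-period weights):
ΣP(t=1)Q(t=1) = 2.63×84 + 3.62×120 + 2.53×105 + 6.97×16 + 1.92×506 = 220.92 + 434.4 + 265.65 + 111.52 + 971.52 = 2004.01
ΣP(t=0)Q(t=1) = 2.35×84 + 2.65×120 + 3.27×105 + 6.28×16 + 1.86×506 = 197.4 + 318 + 343.35 + 100.48 + 941.16 = 1900.39
P = 2004.01 / 1900.39 × 100 = 105.4526
Fisher = √(L × P) = √(105.4599 × 105.4526) = 105.4562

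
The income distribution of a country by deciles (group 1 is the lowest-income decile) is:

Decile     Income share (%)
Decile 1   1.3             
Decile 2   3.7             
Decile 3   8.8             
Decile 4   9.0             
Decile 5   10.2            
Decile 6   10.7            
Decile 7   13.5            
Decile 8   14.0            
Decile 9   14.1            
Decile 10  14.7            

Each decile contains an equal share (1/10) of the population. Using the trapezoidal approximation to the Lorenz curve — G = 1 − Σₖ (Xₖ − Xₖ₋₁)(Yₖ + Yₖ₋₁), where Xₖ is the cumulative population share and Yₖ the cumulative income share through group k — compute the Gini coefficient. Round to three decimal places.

Cumulative income shares Yₖ: 0.0130, 0.0500, 0.1380, 0.2280, 0.3300, 0.4370, 0.5720, 0.7120, 0.8530, 1.0000
Σ (Xₖ−Xₖ₋₁)(Yₖ+Yₖ₋₁) = (1/10)(0.0130+0.0000) + (1/10)(0.0500+0.0130) + (1/10)(0.1380+0.0500) + (1/10)(0.2280+0.1380) + (1/10)(0.3300+0.2280) + (1/10)(0.4370+0.3300) + (1/10)(0.5720+0.4370) + (1/10)(0.7120+0.5720) + (1/10)(0.8530+0.7120) + (1/10)(1.0000+0.8530)
  = 0.0013 + 0.0063 + 0.0188 + 0.0366 + 0.0558 + 0.0767 + 0.1009 + 0.1284 + 0.1565 + 0.1853 = 0.7666
G = 1 − 0.7666 = 0.2334

0.233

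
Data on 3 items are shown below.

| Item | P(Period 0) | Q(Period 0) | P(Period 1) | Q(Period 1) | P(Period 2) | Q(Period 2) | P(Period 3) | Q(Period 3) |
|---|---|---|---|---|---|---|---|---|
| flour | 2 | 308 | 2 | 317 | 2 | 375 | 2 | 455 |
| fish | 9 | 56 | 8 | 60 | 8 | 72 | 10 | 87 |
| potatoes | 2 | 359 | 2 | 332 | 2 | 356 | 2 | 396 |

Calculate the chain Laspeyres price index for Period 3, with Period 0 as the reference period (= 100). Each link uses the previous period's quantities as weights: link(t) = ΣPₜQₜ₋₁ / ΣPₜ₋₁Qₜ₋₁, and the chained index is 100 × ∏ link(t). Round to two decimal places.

103.80

Link Period 0→Period 1:
ΣP(Period 1)Q(Period 0) = 2×308 + 8×56 + 2×359 = 616 + 448 + 718 = 1782
ΣP(Period 0)Q(Period 0) = 2×308 + 9×56 + 2×359 = 616 + 504 + 718 = 1838
link = 1782/1838 = 0.969532
Link Period 1→Period 2:
ΣP(Period 2)Q(Period 1) = 2×317 + 8×60 + 2×332 = 634 + 480 + 664 = 1778
ΣP(Period 1)Q(Period 1) = 2×317 + 8×60 + 2×332 = 634 + 480 + 664 = 1778
link = 1778/1778 = 1.000000
Link Period 2→Period 3:
ΣP(Period 3)Q(Period 2) = 2×375 + 10×72 + 2×356 = 750 + 720 + 712 = 2182
ΣP(Period 2)Q(Period 2) = 2×375 + 8×72 + 2×356 = 750 + 576 + 712 = 2038
link = 2182/2038 = 1.070658
Chained index = 100 × 0.969532 × 1.000000 × 1.070658 = 103.8037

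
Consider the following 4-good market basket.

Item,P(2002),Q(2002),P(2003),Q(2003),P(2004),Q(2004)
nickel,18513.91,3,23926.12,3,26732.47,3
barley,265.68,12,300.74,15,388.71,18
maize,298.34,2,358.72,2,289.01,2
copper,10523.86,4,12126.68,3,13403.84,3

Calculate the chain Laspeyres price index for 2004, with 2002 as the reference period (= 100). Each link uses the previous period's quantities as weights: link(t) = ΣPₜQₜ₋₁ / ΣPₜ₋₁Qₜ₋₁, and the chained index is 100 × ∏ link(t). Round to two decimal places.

137.42

Link 2002→2003:
ΣP(2003)Q(2002) = 23926.12×3 + 300.74×12 + 358.72×2 + 12126.68×4 = 71778.36 + 3608.88 + 717.44 + 48506.72 = 124611.4
ΣP(2002)Q(2002) = 18513.91×3 + 265.68×12 + 298.34×2 + 10523.86×4 = 55541.73 + 3188.16 + 596.68 + 42095.44 = 101422.01
link = 124611.4/101422.01 = 1.228643
Link 2003→2004:
ΣP(2004)Q(2003) = 26732.47×3 + 388.71×15 + 289.01×2 + 13403.84×3 = 80197.41 + 5830.65 + 578.02 + 40211.52 = 126817.6
ΣP(2003)Q(2003) = 23926.12×3 + 300.74×15 + 358.72×2 + 12126.68×3 = 71778.36 + 4511.1 + 717.44 + 36380.04 = 113386.94
link = 126817.6/113386.94 = 1.118450
Chained index = 100 × 1.228643 × 1.118450 = 137.4175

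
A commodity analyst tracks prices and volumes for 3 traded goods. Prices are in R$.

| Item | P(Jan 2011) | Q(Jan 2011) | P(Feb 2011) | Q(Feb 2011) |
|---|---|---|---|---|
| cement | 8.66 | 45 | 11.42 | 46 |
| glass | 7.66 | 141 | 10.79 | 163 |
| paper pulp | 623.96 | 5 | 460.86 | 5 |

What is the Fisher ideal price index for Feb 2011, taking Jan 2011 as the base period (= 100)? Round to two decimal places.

95.40

Laspeyres component (base-period weights):
ΣP(Feb 2011)Q(Jan 2011) = 11.42×45 + 10.79×141 + 460.86×5 = 513.9 + 1521.39 + 2304.3 = 4339.59
ΣP(Jan 2011)Q(Jan 2011) = 8.66×45 + 7.66×141 + 623.96×5 = 389.7 + 1080.06 + 3119.8 = 4589.56
L = 4339.59 / 4589.56 × 100 = 94.5535
Paasche component (current-period weights):
ΣP(Feb 2011)Q(Feb 2011) = 11.42×46 + 10.79×163 + 460.86×5 = 525.32 + 1758.77 + 2304.3 = 4588.39
ΣP(Jan 2011)Q(Feb 2011) = 8.66×46 + 7.66×163 + 623.96×5 = 398.36 + 1248.58 + 3119.8 = 4766.74
P = 4588.39 / 4766.74 × 100 = 96.2584
Fisher = √(L × P) = √(94.5535 × 96.2584) = 95.4022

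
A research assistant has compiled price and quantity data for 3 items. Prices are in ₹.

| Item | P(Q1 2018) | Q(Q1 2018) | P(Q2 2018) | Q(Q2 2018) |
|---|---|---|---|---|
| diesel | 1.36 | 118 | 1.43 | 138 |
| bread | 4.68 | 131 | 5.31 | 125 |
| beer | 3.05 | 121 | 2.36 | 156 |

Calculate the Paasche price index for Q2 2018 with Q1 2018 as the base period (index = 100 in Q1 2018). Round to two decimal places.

Paasche price index uses current-period quantities as weights.
ΣP(Q2 2018)·Q(Q2 2018) = 1.43×138 + 5.31×125 + 2.36×156 = 197.34 + 663.75 + 368.16 = 1229.25
ΣP(Q1 2018)·Q(Q2 2018) = 1.36×138 + 4.68×125 + 3.05×156 = 187.68 + 585 + 475.8 = 1248.48
Index = 1229.25 / 1248.48 × 100 = 98.4597

98.46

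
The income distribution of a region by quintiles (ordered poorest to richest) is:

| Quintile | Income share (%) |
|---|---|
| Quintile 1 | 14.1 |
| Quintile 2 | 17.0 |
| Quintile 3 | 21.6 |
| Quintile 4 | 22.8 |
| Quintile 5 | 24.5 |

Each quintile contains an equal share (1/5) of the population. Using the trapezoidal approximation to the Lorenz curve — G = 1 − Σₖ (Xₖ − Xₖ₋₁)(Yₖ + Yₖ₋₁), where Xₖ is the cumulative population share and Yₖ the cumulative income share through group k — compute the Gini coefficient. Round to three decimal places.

0.106

Cumulative income shares Yₖ: 0.1410, 0.3110, 0.5270, 0.7550, 1.0000
Σ (Xₖ−Xₖ₋₁)(Yₖ+Yₖ₋₁) = (1/5)(0.1410+0.0000) + (1/5)(0.3110+0.1410) + (1/5)(0.5270+0.3110) + (1/5)(0.7550+0.5270) + (1/5)(1.0000+0.7550)
  = 0.0282 + 0.0904 + 0.1676 + 0.2564 + 0.3510 = 0.8936
G = 1 − 0.8936 = 0.1064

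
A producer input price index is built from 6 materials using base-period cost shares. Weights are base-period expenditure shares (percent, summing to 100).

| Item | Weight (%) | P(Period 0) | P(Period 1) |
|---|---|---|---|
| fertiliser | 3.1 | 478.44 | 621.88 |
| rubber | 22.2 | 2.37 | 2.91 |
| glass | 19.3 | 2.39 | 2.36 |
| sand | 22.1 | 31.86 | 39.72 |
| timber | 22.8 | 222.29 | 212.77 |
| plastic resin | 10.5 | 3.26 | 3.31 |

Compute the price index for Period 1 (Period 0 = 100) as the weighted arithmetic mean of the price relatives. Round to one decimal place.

110.4

fertiliser: 3.1 × (621.88/478.44) = 3.1 × 1.299808 = 4.0294
rubber: 22.2 × (2.91/2.37) = 22.2 × 1.227848 = 27.2582
glass: 19.3 × (2.36/2.39) = 19.3 × 0.987448 = 19.0577
sand: 22.1 × (39.72/31.86) = 22.1 × 1.246704 = 27.5522
timber: 22.8 × (212.77/222.29) = 22.8 × 0.957173 = 21.8235
plastic resin: 10.5 × (3.31/3.26) = 10.5 × 1.015337 = 10.6610
Index = Σ wᵢ·(p₁ᵢ/p₀ᵢ) = 4.0294 + 27.2582 + 19.0577 + 27.5522 + 21.8235 + 10.6610 = 110.3821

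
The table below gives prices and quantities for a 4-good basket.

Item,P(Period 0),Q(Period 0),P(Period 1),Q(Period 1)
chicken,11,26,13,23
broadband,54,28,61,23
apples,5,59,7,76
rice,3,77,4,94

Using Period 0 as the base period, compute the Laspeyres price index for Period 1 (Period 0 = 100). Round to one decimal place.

Laspeyres price index uses base-period quantities as weights.
ΣP(Period 1)·Q(Period 0) = 13×26 + 61×28 + 7×59 + 4×77 = 338 + 1708 + 413 + 308 = 2767
ΣP(Period 0)·Q(Period 0) = 11×26 + 54×28 + 5×59 + 3×77 = 286 + 1512 + 295 + 231 = 2324
Index = 2767 / 2324 × 100 = 119.0620

119.1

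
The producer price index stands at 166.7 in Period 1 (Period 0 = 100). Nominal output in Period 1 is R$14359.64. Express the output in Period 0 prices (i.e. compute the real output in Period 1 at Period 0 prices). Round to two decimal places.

8614.06

Real = Nominal ÷ (Index/100) = 14359.64 ÷ (166.7/100)
     = 14359.64 ÷ 1.667 = 8614.0612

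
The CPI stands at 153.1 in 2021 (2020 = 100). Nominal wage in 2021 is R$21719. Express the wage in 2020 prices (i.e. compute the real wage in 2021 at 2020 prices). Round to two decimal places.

Real = Nominal ÷ (Index/100) = 21719 ÷ (153.1/100)
     = 21719 ÷ 1.531 = 14186.1528

14186.15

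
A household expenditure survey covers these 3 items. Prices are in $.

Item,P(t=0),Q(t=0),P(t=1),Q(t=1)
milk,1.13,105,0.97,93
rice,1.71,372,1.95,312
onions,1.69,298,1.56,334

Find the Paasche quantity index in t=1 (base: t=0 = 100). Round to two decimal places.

Paasche quantity index uses current-period prices as weights.
ΣP(t=1)·Q(t=1) = 0.97×93 + 1.95×312 + 1.56×334 = 90.21 + 608.4 + 521.04 = 1219.65
ΣP(t=1)·Q(t=0) = 0.97×105 + 1.95×372 + 1.56×298 = 101.85 + 725.4 + 464.88 = 1292.13
Index = 1219.65 / 1292.13 × 100 = 94.3907

94.39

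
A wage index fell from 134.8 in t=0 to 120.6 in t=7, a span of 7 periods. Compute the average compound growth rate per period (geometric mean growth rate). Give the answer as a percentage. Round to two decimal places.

-1.58%

Growth factor = (120.6/134.8)^(1/7) = (0.894659)^(1/7) = 0.984224
Growth rate = 0.984224 − 1 = -0.015776 = -1.5776%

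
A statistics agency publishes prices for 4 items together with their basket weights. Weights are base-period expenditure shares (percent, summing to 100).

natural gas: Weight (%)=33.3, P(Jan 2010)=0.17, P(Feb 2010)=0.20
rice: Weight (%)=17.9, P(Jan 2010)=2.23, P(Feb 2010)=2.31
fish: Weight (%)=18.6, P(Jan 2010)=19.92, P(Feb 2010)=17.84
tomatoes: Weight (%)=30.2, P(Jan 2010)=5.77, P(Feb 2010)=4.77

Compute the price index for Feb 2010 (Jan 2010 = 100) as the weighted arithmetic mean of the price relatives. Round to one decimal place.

99.3

natural gas: 33.3 × (0.20/0.17) = 33.3 × 1.176471 = 39.1765
rice: 17.9 × (2.31/2.23) = 17.9 × 1.035874 = 18.5422
fish: 18.6 × (17.84/19.92) = 18.6 × 0.895582 = 16.6578
tomatoes: 30.2 × (4.77/5.77) = 30.2 × 0.826690 = 24.9660
Index = Σ wᵢ·(p₁ᵢ/p₀ᵢ) = 39.1765 + 18.5422 + 16.6578 + 24.9660 = 99.3425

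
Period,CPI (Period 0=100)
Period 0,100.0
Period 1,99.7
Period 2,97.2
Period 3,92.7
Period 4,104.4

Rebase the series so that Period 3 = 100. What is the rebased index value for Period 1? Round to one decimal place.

Rebased(Period 1) = 99.7 / 92.7 × 100 = 107.5512

107.6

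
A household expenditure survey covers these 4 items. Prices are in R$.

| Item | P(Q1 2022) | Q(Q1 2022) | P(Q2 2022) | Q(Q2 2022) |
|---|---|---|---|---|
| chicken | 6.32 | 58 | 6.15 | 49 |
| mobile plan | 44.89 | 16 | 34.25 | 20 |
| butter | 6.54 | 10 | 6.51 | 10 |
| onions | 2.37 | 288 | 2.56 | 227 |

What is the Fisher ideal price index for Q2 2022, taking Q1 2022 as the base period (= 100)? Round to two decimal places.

Laspeyres component (base-period weights):
ΣP(Q2 2022)Q(Q1 2022) = 6.15×58 + 34.25×16 + 6.51×10 + 2.56×288 = 356.7 + 548 + 65.1 + 737.28 = 1707.08
ΣP(Q1 2022)Q(Q1 2022) = 6.32×58 + 44.89×16 + 6.54×10 + 2.37×288 = 366.56 + 718.24 + 65.4 + 682.56 = 1832.76
L = 1707.08 / 1832.76 × 100 = 93.1426
Paasche component (current-period weights):
ΣP(Q2 2022)Q(Q2 2022) = 6.15×49 + 34.25×20 + 6.51×10 + 2.56×227 = 301.35 + 685 + 65.1 + 581.12 = 1632.57
ΣP(Q1 2022)Q(Q2 2022) = 6.32×49 + 44.89×20 + 6.54×10 + 2.37×227 = 309.68 + 897.8 + 65.4 + 537.99 = 1810.87
P = 1632.57 / 1810.87 × 100 = 90.1539
Fisher = √(L × P) = √(93.1426 × 90.1539) = 91.6361

91.64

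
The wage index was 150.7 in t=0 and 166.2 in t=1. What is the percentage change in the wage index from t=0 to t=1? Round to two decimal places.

Change = (166.2 − 150.7) / 150.7 × 100
       = 15.5 / 150.7 × 100 = 10.2853%

10.29%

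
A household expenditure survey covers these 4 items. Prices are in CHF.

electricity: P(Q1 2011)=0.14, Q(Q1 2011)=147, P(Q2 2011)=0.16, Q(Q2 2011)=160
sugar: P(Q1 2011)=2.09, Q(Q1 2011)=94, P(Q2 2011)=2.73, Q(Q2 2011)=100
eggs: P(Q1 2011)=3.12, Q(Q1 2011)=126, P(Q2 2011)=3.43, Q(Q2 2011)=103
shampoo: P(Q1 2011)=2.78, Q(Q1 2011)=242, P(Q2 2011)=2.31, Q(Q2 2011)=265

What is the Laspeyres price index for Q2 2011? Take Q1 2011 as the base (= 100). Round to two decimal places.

Laspeyres price index uses base-period quantities as weights.
ΣP(Q2 2011)·Q(Q1 2011) = 0.16×147 + 2.73×94 + 3.43×126 + 2.31×242 = 23.52 + 256.62 + 432.18 + 559.02 = 1271.34
ΣP(Q1 2011)·Q(Q1 2011) = 0.14×147 + 2.09×94 + 3.12×126 + 2.78×242 = 20.58 + 196.46 + 393.12 + 672.76 = 1282.92
Index = 1271.34 / 1282.92 × 100 = 99.0974

99.10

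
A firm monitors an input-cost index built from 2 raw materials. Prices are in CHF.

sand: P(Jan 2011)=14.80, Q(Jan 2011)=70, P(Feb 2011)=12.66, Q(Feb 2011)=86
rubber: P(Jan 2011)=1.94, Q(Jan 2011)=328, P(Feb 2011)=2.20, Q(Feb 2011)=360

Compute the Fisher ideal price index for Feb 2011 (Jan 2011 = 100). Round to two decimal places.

Laspeyres component (base-period weights):
ΣP(Feb 2011)Q(Jan 2011) = 12.66×70 + 2.20×328 = 886.2 + 721.6 = 1607.8
ΣP(Jan 2011)Q(Jan 2011) = 14.80×70 + 1.94×328 = 1036 + 636.32 = 1672.32
L = 1607.8 / 1672.32 × 100 = 96.1419
Paasche component (current-period weights):
ΣP(Feb 2011)Q(Feb 2011) = 12.66×86 + 2.20×360 = 1088.76 + 792 = 1880.76
ΣP(Jan 2011)Q(Feb 2011) = 14.80×86 + 1.94×360 = 1272.8 + 698.4 = 1971.2
P = 1880.76 / 1971.2 × 100 = 95.4119
Fisher = √(L × P) = √(96.1419 × 95.4119) = 95.7762

95.78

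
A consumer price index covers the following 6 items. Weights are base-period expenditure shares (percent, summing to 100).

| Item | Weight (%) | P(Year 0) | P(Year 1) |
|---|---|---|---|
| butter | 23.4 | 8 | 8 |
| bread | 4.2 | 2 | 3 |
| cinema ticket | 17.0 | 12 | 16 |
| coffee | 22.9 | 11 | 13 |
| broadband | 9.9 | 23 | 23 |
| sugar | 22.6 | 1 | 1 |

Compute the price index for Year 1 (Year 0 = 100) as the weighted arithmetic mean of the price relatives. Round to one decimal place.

111.9

butter: 23.4 × (8/8) = 23.4 × 1.000000 = 23.4000
bread: 4.2 × (3/2) = 4.2 × 1.500000 = 6.3000
cinema ticket: 17.0 × (16/12) = 17.0 × 1.333333 = 22.6667
coffee: 22.9 × (13/11) = 22.9 × 1.181818 = 27.0636
broadband: 9.9 × (23/23) = 9.9 × 1.000000 = 9.9000
sugar: 22.6 × (1/1) = 22.6 × 1.000000 = 22.6000
Index = Σ wᵢ·(p₁ᵢ/p₀ᵢ) = 23.4000 + 6.3000 + 22.6667 + 27.0636 + 9.9000 + 22.6000 = 111.9303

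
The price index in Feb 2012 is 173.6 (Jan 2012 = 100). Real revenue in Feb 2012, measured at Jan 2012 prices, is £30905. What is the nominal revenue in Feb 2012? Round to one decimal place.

Nominal = Real × (Index/100) = 30905 × (173.6/100)
        = 30905 × 1.736 = 53651.0800

53651.1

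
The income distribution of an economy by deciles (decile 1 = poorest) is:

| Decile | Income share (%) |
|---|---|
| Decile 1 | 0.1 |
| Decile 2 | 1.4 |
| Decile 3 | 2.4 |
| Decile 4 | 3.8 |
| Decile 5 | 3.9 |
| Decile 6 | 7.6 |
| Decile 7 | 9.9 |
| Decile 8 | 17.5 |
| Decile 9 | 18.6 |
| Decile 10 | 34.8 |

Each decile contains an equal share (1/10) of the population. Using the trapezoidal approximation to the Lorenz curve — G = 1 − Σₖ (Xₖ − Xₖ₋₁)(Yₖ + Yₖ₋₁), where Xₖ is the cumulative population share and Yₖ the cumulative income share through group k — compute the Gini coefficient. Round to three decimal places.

Cumulative income shares Yₖ: 0.0010, 0.0150, 0.0390, 0.0770, 0.1160, 0.1920, 0.2910, 0.4660, 0.6520, 1.0000
Σ (Xₖ−Xₖ₋₁)(Yₖ+Yₖ₋₁) = (1/10)(0.0010+0.0000) + (1/10)(0.0150+0.0010) + (1/10)(0.0390+0.0150) + (1/10)(0.0770+0.0390) + (1/10)(0.1160+0.0770) + (1/10)(0.1920+0.1160) + (1/10)(0.2910+0.1920) + (1/10)(0.4660+0.2910) + (1/10)(0.6520+0.4660) + (1/10)(1.0000+0.6520)
  = 0.0001 + 0.0016 + 0.0054 + 0.0116 + 0.0193 + 0.0308 + 0.0483 + 0.0757 + 0.1118 + 0.1652 = 0.4698
G = 1 − 0.4698 = 0.5302

0.530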